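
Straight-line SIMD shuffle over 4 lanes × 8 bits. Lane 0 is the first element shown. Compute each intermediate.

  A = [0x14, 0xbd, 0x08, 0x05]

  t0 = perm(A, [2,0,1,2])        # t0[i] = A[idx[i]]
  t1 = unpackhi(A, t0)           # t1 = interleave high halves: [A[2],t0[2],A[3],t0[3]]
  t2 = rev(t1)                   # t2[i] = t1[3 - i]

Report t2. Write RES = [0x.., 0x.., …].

RES = [ 0x08  0x05  0xbd  0x08 ]

t0 = [0x08, 0x14, 0xbd, 0x08]
t1 = [0x08, 0xbd, 0x05, 0x08]
t2 = [0x08, 0x05, 0xbd, 0x08]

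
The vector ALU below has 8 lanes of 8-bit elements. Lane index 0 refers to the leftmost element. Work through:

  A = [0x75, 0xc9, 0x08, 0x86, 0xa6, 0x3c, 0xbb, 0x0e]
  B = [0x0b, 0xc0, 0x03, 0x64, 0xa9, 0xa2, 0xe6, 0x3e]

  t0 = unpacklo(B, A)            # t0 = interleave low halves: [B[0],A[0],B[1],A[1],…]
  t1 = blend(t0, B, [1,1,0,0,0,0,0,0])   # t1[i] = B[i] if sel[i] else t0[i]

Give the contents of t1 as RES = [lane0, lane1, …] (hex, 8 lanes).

RES = [ 0x0b  0xc0  0xc0  0xc9  0x03  0x08  0x64  0x86 ]

  t0: 0b 75 c0 c9 03 08 64 86
  t1: 0b c0 c0 c9 03 08 64 86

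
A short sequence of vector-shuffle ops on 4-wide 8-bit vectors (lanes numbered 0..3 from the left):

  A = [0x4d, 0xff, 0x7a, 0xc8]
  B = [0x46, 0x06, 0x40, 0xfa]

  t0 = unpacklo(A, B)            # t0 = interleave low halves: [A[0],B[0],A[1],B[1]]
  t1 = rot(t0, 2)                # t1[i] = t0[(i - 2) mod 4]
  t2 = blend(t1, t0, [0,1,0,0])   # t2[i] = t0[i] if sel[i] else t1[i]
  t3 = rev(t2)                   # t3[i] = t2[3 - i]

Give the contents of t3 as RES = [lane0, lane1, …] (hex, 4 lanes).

→ t0 |4d|46|ff|06|
→ t1 |ff|06|4d|46|
→ t2 |ff|46|4d|46|
→ t3 |46|4d|46|ff|

RES = [0x46, 0x4d, 0x46, 0xff]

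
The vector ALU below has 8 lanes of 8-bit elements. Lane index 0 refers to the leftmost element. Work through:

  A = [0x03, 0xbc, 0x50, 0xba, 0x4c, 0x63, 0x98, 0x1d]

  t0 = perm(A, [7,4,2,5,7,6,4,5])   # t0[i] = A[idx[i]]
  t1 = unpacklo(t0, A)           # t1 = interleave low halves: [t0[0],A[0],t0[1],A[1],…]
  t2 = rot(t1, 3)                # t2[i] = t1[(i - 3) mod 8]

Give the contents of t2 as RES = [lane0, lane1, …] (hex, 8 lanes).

RES = [ 0x50  0x63  0xba  0x1d  0x03  0x4c  0xbc  0x50 ]

→ t0 |1d|4c|50|63|1d|98|4c|63|
→ t1 |1d|03|4c|bc|50|50|63|ba|
→ t2 |50|63|ba|1d|03|4c|bc|50|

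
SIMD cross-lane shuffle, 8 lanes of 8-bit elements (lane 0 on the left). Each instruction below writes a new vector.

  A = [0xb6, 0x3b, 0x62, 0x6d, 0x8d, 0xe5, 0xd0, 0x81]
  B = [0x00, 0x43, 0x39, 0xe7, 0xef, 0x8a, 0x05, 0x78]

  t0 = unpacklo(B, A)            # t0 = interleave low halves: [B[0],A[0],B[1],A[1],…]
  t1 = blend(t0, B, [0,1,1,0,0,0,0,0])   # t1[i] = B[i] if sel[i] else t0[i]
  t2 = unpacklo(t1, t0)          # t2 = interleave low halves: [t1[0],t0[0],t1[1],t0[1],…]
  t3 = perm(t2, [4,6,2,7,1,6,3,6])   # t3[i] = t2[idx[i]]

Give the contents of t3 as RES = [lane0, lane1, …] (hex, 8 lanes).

RES = [ 0x39  0x3b  0x43  0x3b  0x00  0x3b  0xb6  0x3b ]

→ t0 |00|b6|43|3b|39|62|e7|6d|
→ t1 |00|43|39|3b|39|62|e7|6d|
→ t2 |00|00|43|b6|39|43|3b|3b|
→ t3 |39|3b|43|3b|00|3b|b6|3b|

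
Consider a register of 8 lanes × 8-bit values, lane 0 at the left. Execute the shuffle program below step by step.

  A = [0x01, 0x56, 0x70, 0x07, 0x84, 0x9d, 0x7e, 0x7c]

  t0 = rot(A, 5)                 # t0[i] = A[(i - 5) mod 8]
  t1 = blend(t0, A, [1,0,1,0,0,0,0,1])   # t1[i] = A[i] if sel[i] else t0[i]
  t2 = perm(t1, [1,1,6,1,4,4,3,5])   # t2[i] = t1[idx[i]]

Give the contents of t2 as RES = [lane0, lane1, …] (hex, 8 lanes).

RES = [ 0x84  0x84  0x56  0x84  0x7c  0x7c  0x7e  0x01 ]

  t0: 07 84 9d 7e 7c 01 56 70
  t1: 01 84 70 7e 7c 01 56 7c
  t2: 84 84 56 84 7c 7c 7e 01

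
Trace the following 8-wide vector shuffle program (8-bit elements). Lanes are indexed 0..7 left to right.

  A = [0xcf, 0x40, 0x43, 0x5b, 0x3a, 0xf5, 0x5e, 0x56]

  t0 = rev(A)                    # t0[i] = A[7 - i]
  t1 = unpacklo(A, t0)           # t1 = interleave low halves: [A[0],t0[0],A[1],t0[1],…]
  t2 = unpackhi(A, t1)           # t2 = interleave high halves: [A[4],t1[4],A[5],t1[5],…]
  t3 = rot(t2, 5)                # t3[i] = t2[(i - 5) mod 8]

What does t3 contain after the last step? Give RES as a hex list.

t0 = [0x56, 0x5e, 0xf5, 0x3a, 0x5b, 0x43, 0x40, 0xcf]
t1 = [0xcf, 0x56, 0x40, 0x5e, 0x43, 0xf5, 0x5b, 0x3a]
t2 = [0x3a, 0x43, 0xf5, 0xf5, 0x5e, 0x5b, 0x56, 0x3a]
t3 = [0xf5, 0x5e, 0x5b, 0x56, 0x3a, 0x3a, 0x43, 0xf5]

RES = [0xf5, 0x5e, 0x5b, 0x56, 0x3a, 0x3a, 0x43, 0xf5]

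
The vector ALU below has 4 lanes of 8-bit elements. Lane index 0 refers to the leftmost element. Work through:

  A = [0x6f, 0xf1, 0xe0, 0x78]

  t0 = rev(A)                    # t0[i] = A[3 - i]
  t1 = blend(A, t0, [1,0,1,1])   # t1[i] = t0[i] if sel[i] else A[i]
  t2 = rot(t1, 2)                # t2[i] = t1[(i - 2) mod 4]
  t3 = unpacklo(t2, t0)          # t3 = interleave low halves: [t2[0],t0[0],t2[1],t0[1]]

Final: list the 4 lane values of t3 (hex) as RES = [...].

RES = [0xf1, 0x78, 0x6f, 0xe0]

t0 = [0x78, 0xe0, 0xf1, 0x6f]
t1 = [0x78, 0xf1, 0xf1, 0x6f]
t2 = [0xf1, 0x6f, 0x78, 0xf1]
t3 = [0xf1, 0x78, 0x6f, 0xe0]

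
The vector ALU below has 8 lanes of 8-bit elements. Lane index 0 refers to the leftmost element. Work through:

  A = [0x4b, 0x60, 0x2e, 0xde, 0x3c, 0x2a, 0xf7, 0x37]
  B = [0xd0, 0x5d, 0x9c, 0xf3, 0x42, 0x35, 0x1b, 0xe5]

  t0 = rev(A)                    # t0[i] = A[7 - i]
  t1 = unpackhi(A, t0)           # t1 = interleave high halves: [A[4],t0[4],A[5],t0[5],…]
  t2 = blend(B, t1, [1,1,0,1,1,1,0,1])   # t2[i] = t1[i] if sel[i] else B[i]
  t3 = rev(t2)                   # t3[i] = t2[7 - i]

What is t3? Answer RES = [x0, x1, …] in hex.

  t0: 37 f7 2a 3c de 2e 60 4b
  t1: 3c de 2a 2e f7 60 37 4b
  t2: 3c de 9c 2e f7 60 1b 4b
  t3: 4b 1b 60 f7 2e 9c de 3c

RES = [0x4b, 0x1b, 0x60, 0xf7, 0x2e, 0x9c, 0xde, 0x3c]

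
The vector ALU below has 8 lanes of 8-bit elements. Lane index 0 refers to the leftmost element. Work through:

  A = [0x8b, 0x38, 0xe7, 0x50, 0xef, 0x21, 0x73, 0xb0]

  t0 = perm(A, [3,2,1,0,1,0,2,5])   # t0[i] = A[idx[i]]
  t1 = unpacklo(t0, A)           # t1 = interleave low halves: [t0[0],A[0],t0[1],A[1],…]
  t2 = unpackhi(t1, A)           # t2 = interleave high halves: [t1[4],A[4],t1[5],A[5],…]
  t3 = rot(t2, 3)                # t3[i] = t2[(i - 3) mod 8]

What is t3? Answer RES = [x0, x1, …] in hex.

  t0: 50 e7 38 8b 38 8b e7 21
  t1: 50 8b e7 38 38 e7 8b 50
  t2: 38 ef e7 21 8b 73 50 b0
  t3: 73 50 b0 38 ef e7 21 8b

RES = [0x73, 0x50, 0xb0, 0x38, 0xef, 0xe7, 0x21, 0x8b]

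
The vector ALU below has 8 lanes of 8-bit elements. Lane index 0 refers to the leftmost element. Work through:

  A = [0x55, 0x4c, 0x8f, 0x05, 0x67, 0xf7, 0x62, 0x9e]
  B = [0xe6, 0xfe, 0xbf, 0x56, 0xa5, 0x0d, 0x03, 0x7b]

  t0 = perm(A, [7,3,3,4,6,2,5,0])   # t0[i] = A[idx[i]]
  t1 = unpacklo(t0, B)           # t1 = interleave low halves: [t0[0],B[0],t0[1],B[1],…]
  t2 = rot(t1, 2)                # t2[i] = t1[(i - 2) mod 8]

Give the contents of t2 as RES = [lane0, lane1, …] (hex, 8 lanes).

RES = [0x67, 0x56, 0x9e, 0xe6, 0x05, 0xfe, 0x05, 0xbf]

t0 = [0x9e, 0x05, 0x05, 0x67, 0x62, 0x8f, 0xf7, 0x55]
t1 = [0x9e, 0xe6, 0x05, 0xfe, 0x05, 0xbf, 0x67, 0x56]
t2 = [0x67, 0x56, 0x9e, 0xe6, 0x05, 0xfe, 0x05, 0xbf]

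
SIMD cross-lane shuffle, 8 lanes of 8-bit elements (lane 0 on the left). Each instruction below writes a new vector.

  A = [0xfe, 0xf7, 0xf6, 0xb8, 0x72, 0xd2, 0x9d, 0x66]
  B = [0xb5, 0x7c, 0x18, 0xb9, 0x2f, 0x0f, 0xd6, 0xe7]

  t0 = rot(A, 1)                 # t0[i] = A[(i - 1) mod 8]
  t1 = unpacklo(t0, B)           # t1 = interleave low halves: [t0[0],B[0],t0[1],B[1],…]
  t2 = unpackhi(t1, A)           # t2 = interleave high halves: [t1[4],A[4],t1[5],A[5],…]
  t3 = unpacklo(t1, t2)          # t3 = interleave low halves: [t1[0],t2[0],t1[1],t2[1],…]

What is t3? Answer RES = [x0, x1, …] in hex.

→ t0 |66|fe|f7|f6|b8|72|d2|9d|
→ t1 |66|b5|fe|7c|f7|18|f6|b9|
→ t2 |f7|72|18|d2|f6|9d|b9|66|
→ t3 |66|f7|b5|72|fe|18|7c|d2|

RES = [ 0x66  0xf7  0xb5  0x72  0xfe  0x18  0x7c  0xd2 ]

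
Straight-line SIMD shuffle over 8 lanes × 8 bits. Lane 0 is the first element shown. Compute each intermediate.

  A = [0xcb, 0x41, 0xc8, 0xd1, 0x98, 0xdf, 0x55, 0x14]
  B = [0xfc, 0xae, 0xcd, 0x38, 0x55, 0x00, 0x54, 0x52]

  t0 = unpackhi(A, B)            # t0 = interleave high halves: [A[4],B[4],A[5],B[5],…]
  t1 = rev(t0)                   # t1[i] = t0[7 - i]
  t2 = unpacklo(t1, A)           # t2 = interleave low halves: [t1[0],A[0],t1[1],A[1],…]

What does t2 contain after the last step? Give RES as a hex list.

→ t0 |98|55|df|00|55|54|14|52|
→ t1 |52|14|54|55|00|df|55|98|
→ t2 |52|cb|14|41|54|c8|55|d1|

RES = [0x52, 0xcb, 0x14, 0x41, 0x54, 0xc8, 0x55, 0xd1]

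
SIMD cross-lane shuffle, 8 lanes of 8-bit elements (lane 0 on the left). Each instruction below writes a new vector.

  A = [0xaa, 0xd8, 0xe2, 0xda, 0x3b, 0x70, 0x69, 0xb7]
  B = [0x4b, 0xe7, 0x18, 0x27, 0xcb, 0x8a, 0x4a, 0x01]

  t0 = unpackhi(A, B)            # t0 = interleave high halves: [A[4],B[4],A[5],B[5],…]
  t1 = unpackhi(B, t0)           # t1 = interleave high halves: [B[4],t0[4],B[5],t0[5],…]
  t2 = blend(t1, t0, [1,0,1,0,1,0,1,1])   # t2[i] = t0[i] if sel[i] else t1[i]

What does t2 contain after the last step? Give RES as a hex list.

RES = [ 0x3b  0x69  0x70  0x4a  0x69  0xb7  0xb7  0x01 ]

→ t0 |3b|cb|70|8a|69|4a|b7|01|
→ t1 |cb|69|8a|4a|4a|b7|01|01|
→ t2 |3b|69|70|4a|69|b7|b7|01|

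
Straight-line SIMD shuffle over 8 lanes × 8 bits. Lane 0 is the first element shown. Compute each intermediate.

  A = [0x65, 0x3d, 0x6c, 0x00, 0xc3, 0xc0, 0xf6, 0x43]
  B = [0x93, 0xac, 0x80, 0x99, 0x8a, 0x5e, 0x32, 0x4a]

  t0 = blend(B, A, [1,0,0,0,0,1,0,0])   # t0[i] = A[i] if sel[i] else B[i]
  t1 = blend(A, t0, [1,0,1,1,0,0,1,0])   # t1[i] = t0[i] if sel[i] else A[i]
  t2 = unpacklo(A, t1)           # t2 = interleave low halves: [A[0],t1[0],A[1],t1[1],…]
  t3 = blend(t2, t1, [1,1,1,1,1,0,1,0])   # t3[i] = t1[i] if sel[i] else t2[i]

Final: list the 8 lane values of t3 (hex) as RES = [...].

t0 = [0x65, 0xac, 0x80, 0x99, 0x8a, 0xc0, 0x32, 0x4a]
t1 = [0x65, 0x3d, 0x80, 0x99, 0xc3, 0xc0, 0x32, 0x43]
t2 = [0x65, 0x65, 0x3d, 0x3d, 0x6c, 0x80, 0x00, 0x99]
t3 = [0x65, 0x3d, 0x80, 0x99, 0xc3, 0x80, 0x32, 0x99]

RES = [ 0x65  0x3d  0x80  0x99  0xc3  0x80  0x32  0x99 ]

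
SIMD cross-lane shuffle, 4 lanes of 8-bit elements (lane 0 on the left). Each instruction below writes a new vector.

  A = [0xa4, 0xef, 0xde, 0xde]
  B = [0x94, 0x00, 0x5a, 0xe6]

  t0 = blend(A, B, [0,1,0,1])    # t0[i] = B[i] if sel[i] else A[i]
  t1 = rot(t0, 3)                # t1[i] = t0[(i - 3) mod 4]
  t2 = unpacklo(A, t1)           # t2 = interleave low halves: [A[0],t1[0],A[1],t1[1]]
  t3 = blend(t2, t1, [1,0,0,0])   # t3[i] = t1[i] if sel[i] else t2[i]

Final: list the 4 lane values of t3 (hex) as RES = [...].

t0 = [0xa4, 0x00, 0xde, 0xe6]
t1 = [0x00, 0xde, 0xe6, 0xa4]
t2 = [0xa4, 0x00, 0xef, 0xde]
t3 = [0x00, 0x00, 0xef, 0xde]

RES = [0x00, 0x00, 0xef, 0xde]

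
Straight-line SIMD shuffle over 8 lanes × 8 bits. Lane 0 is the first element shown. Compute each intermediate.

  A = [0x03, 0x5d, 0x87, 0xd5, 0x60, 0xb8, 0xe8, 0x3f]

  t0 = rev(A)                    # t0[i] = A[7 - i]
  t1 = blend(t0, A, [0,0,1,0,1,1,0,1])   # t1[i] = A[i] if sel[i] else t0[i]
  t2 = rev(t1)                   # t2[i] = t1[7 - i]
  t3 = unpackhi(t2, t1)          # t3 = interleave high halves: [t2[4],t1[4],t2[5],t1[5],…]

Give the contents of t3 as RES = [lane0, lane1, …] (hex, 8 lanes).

RES = [0x60, 0x60, 0x87, 0xb8, 0xe8, 0x5d, 0x3f, 0x3f]

t0 = [0x3f, 0xe8, 0xb8, 0x60, 0xd5, 0x87, 0x5d, 0x03]
t1 = [0x3f, 0xe8, 0x87, 0x60, 0x60, 0xb8, 0x5d, 0x3f]
t2 = [0x3f, 0x5d, 0xb8, 0x60, 0x60, 0x87, 0xe8, 0x3f]
t3 = [0x60, 0x60, 0x87, 0xb8, 0xe8, 0x5d, 0x3f, 0x3f]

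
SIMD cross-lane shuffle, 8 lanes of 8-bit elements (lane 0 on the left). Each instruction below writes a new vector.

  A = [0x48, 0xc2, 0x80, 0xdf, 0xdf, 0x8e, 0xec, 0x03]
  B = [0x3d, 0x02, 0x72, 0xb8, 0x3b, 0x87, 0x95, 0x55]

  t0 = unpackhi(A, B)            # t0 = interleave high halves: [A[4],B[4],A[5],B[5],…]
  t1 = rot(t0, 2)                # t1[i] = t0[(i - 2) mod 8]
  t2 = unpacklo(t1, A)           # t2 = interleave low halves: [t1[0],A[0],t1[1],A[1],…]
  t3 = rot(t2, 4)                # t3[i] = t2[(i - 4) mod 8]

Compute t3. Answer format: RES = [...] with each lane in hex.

  t0: df 3b 8e 87 ec 95 03 55
  t1: 03 55 df 3b 8e 87 ec 95
  t2: 03 48 55 c2 df 80 3b df
  t3: df 80 3b df 03 48 55 c2

RES = [0xdf, 0x80, 0x3b, 0xdf, 0x03, 0x48, 0x55, 0xc2]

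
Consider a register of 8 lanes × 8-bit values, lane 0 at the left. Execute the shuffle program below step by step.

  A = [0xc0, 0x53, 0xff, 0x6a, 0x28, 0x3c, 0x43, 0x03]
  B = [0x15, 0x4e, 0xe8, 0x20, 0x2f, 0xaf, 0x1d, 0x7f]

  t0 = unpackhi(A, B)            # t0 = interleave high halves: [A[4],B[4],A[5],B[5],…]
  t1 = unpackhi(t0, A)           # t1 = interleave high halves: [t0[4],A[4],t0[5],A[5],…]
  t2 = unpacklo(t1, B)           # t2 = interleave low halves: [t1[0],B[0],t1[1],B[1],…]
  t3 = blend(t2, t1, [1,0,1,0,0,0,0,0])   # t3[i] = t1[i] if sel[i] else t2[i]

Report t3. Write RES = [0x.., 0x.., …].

→ t0 |28|2f|3c|af|43|1d|03|7f|
→ t1 |43|28|1d|3c|03|43|7f|03|
→ t2 |43|15|28|4e|1d|e8|3c|20|
→ t3 |43|15|1d|4e|1d|e8|3c|20|

RES = [0x43, 0x15, 0x1d, 0x4e, 0x1d, 0xe8, 0x3c, 0x20]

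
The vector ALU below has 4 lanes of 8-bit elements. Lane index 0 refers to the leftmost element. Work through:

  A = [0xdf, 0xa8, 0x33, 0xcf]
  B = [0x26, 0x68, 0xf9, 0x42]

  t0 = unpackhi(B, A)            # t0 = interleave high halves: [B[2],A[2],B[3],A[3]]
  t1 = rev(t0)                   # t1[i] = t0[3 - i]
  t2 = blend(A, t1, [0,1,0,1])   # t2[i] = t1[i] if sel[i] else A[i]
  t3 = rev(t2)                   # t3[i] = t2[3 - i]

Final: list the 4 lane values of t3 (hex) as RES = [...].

RES = [ 0xf9  0x33  0x42  0xdf ]

t0 = [0xf9, 0x33, 0x42, 0xcf]
t1 = [0xcf, 0x42, 0x33, 0xf9]
t2 = [0xdf, 0x42, 0x33, 0xf9]
t3 = [0xf9, 0x33, 0x42, 0xdf]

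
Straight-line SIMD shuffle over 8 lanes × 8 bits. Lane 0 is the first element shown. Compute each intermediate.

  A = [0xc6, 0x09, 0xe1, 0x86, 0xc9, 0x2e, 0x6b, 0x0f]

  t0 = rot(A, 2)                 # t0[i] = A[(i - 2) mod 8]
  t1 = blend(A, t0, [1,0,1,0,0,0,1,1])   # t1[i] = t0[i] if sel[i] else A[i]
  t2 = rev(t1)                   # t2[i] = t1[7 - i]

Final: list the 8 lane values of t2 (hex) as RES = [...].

RES = [0x2e, 0xc9, 0x2e, 0xc9, 0x86, 0xc6, 0x09, 0x6b]

  t0: 6b 0f c6 09 e1 86 c9 2e
  t1: 6b 09 c6 86 c9 2e c9 2e
  t2: 2e c9 2e c9 86 c6 09 6b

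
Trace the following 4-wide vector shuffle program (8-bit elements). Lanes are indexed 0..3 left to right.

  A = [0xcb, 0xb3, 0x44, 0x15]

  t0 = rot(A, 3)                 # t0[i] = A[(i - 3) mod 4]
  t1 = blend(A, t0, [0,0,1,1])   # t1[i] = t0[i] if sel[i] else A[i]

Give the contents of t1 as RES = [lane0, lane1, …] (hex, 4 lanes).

RES = [0xcb, 0xb3, 0x15, 0xcb]

t0 = [0xb3, 0x44, 0x15, 0xcb]
t1 = [0xcb, 0xb3, 0x15, 0xcb]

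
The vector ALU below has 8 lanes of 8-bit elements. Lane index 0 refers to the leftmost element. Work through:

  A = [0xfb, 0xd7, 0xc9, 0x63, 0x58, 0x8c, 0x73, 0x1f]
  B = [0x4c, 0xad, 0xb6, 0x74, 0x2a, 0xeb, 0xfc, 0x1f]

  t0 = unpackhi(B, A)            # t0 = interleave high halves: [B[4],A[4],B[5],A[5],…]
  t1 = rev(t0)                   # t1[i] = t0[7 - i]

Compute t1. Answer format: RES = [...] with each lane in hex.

RES = [ 0x1f  0x1f  0x73  0xfc  0x8c  0xeb  0x58  0x2a ]

t0 = [0x2a, 0x58, 0xeb, 0x8c, 0xfc, 0x73, 0x1f, 0x1f]
t1 = [0x1f, 0x1f, 0x73, 0xfc, 0x8c, 0xeb, 0x58, 0x2a]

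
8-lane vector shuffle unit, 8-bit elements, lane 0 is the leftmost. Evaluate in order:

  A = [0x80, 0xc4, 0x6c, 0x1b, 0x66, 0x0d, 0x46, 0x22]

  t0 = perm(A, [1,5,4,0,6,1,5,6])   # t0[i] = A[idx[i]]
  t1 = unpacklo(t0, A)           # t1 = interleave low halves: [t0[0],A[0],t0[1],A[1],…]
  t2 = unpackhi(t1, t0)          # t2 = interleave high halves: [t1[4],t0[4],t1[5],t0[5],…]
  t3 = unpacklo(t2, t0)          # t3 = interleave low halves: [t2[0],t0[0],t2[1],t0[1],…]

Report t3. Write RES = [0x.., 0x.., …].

RES = [0x66, 0xc4, 0x46, 0x0d, 0x6c, 0x66, 0xc4, 0x80]

t0 = [0xc4, 0x0d, 0x66, 0x80, 0x46, 0xc4, 0x0d, 0x46]
t1 = [0xc4, 0x80, 0x0d, 0xc4, 0x66, 0x6c, 0x80, 0x1b]
t2 = [0x66, 0x46, 0x6c, 0xc4, 0x80, 0x0d, 0x1b, 0x46]
t3 = [0x66, 0xc4, 0x46, 0x0d, 0x6c, 0x66, 0xc4, 0x80]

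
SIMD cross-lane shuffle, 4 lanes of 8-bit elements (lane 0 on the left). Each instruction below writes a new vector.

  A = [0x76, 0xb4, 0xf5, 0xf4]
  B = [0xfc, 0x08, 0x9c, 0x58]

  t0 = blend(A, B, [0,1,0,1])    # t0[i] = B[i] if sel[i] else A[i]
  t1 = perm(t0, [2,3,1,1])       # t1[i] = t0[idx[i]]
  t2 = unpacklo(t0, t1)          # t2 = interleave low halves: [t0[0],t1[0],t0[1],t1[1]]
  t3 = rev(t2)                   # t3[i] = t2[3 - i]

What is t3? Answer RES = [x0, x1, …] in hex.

RES = [0x58, 0x08, 0xf5, 0x76]

t0 = [0x76, 0x08, 0xf5, 0x58]
t1 = [0xf5, 0x58, 0x08, 0x08]
t2 = [0x76, 0xf5, 0x08, 0x58]
t3 = [0x58, 0x08, 0xf5, 0x76]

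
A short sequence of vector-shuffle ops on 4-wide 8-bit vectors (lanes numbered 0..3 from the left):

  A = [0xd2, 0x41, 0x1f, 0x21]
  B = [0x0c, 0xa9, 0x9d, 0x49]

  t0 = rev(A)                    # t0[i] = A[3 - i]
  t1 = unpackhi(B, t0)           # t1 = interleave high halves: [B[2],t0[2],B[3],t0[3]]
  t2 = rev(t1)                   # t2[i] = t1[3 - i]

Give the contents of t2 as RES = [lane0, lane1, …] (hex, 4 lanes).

RES = [0xd2, 0x49, 0x41, 0x9d]

  t0: 21 1f 41 d2
  t1: 9d 41 49 d2
  t2: d2 49 41 9d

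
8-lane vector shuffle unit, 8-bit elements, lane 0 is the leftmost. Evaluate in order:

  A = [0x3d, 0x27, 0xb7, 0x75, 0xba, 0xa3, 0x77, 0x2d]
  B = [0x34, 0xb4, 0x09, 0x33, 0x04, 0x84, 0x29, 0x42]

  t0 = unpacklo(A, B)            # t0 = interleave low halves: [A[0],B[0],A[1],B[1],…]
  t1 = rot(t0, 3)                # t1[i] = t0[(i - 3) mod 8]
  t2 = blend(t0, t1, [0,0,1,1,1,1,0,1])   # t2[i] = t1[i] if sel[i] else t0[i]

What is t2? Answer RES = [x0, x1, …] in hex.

RES = [0x3d, 0x34, 0x33, 0x3d, 0x34, 0x27, 0x75, 0xb7]

  t0: 3d 34 27 b4 b7 09 75 33
  t1: 09 75 33 3d 34 27 b4 b7
  t2: 3d 34 33 3d 34 27 75 b7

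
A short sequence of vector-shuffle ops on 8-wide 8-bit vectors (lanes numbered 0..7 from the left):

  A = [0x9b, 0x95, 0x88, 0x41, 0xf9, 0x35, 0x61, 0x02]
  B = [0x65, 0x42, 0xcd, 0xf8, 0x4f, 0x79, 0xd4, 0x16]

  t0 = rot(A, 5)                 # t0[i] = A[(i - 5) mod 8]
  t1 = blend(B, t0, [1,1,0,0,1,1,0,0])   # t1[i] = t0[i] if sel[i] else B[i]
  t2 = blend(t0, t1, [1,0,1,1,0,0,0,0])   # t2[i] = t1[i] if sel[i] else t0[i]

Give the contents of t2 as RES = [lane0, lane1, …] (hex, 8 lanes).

RES = [ 0x41  0xf9  0xcd  0xf8  0x02  0x9b  0x95  0x88 ]

  t0: 41 f9 35 61 02 9b 95 88
  t1: 41 f9 cd f8 02 9b d4 16
  t2: 41 f9 cd f8 02 9b 95 88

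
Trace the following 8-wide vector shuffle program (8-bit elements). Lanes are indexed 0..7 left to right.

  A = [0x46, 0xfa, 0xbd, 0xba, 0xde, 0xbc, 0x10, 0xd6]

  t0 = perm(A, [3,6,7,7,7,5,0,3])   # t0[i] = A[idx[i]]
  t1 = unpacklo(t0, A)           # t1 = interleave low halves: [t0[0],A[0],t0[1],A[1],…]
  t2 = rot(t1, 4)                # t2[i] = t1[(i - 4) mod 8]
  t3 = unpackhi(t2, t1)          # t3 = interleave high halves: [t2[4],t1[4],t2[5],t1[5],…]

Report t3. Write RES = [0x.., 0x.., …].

→ t0 |ba|10|d6|d6|d6|bc|46|ba|
→ t1 |ba|46|10|fa|d6|bd|d6|ba|
→ t2 |d6|bd|d6|ba|ba|46|10|fa|
→ t3 |ba|d6|46|bd|10|d6|fa|ba|

RES = [0xba, 0xd6, 0x46, 0xbd, 0x10, 0xd6, 0xfa, 0xba]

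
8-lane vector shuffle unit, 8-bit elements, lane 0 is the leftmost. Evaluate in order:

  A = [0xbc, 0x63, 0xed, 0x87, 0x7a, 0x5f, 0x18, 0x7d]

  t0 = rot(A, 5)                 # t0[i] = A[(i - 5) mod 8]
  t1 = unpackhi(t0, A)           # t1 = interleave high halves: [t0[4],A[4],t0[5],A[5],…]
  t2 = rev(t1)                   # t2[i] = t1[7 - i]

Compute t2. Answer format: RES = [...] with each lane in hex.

RES = [0x7d, 0xed, 0x18, 0x63, 0x5f, 0xbc, 0x7a, 0x7d]

→ t0 |87|7a|5f|18|7d|bc|63|ed|
→ t1 |7d|7a|bc|5f|63|18|ed|7d|
→ t2 |7d|ed|18|63|5f|bc|7a|7d|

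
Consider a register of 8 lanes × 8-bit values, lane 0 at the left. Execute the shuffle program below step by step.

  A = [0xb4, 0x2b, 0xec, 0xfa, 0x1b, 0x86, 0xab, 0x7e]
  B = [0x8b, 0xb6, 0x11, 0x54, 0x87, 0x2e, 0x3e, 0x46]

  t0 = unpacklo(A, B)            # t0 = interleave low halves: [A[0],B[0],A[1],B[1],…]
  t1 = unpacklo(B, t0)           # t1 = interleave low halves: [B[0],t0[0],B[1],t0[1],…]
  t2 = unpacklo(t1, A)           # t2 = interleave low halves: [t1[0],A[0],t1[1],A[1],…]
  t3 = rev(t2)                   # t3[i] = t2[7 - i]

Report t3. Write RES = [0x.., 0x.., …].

t0 = [0xb4, 0x8b, 0x2b, 0xb6, 0xec, 0x11, 0xfa, 0x54]
t1 = [0x8b, 0xb4, 0xb6, 0x8b, 0x11, 0x2b, 0x54, 0xb6]
t2 = [0x8b, 0xb4, 0xb4, 0x2b, 0xb6, 0xec, 0x8b, 0xfa]
t3 = [0xfa, 0x8b, 0xec, 0xb6, 0x2b, 0xb4, 0xb4, 0x8b]

RES = [0xfa, 0x8b, 0xec, 0xb6, 0x2b, 0xb4, 0xb4, 0x8b]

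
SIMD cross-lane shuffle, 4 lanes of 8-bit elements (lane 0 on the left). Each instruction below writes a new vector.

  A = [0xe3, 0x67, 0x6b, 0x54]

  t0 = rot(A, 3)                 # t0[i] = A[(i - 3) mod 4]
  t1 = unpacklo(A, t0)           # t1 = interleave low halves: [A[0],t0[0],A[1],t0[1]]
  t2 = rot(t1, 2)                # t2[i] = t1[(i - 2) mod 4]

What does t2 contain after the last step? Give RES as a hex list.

RES = [0x67, 0x6b, 0xe3, 0x67]

  t0: 67 6b 54 e3
  t1: e3 67 67 6b
  t2: 67 6b e3 67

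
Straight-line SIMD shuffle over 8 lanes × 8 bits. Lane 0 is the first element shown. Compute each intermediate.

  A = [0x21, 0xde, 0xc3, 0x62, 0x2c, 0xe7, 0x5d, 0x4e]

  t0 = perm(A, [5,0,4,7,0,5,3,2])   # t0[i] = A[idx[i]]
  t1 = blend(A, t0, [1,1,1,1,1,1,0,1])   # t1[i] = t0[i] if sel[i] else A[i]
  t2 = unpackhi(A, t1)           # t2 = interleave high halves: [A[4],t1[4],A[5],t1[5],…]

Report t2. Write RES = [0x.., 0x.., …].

  t0: e7 21 2c 4e 21 e7 62 c3
  t1: e7 21 2c 4e 21 e7 5d c3
  t2: 2c 21 e7 e7 5d 5d 4e c3

RES = [ 0x2c  0x21  0xe7  0xe7  0x5d  0x5d  0x4e  0xc3 ]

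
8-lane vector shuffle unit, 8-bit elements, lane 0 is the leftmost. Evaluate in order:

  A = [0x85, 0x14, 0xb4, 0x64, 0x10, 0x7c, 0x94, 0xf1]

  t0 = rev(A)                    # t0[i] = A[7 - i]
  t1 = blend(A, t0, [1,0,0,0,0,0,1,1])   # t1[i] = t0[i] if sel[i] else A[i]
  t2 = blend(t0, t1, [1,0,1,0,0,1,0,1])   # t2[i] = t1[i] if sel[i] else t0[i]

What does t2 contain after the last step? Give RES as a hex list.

→ t0 |f1|94|7c|10|64|b4|14|85|
→ t1 |f1|14|b4|64|10|7c|14|85|
→ t2 |f1|94|b4|10|64|7c|14|85|

RES = [0xf1, 0x94, 0xb4, 0x10, 0x64, 0x7c, 0x14, 0x85]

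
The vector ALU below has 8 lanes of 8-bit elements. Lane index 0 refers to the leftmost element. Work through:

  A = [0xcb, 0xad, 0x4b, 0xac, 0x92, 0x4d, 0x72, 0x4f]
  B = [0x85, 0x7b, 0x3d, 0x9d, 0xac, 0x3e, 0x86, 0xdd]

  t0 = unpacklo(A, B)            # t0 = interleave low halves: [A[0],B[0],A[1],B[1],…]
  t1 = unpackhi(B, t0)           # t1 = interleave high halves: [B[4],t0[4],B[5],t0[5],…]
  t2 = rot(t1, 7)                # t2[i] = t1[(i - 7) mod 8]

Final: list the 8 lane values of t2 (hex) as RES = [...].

RES = [0x4b, 0x3e, 0x3d, 0x86, 0xac, 0xdd, 0x9d, 0xac]

→ t0 |cb|85|ad|7b|4b|3d|ac|9d|
→ t1 |ac|4b|3e|3d|86|ac|dd|9d|
→ t2 |4b|3e|3d|86|ac|dd|9d|ac|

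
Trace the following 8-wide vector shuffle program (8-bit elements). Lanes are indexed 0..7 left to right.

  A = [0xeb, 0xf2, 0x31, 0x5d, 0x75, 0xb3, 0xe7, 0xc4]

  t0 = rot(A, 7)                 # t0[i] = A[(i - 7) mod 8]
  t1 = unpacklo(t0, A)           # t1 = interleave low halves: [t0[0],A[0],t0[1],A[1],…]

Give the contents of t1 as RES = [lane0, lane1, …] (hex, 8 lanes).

t0 = [0xf2, 0x31, 0x5d, 0x75, 0xb3, 0xe7, 0xc4, 0xeb]
t1 = [0xf2, 0xeb, 0x31, 0xf2, 0x5d, 0x31, 0x75, 0x5d]

RES = [ 0xf2  0xeb  0x31  0xf2  0x5d  0x31  0x75  0x5d ]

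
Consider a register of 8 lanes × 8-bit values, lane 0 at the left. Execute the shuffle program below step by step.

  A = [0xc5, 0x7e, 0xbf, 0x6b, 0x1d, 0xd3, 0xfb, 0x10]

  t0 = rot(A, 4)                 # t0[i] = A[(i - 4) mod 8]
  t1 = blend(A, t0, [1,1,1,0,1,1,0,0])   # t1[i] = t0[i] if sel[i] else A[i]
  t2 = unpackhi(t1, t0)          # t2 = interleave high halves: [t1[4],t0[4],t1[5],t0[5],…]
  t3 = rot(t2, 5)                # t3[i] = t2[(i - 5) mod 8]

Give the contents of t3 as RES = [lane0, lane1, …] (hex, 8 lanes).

RES = [0x7e, 0xfb, 0xbf, 0x10, 0x6b, 0xc5, 0xc5, 0x7e]

→ t0 |1d|d3|fb|10|c5|7e|bf|6b|
→ t1 |1d|d3|fb|6b|c5|7e|fb|10|
→ t2 |c5|c5|7e|7e|fb|bf|10|6b|
→ t3 |7e|fb|bf|10|6b|c5|c5|7e|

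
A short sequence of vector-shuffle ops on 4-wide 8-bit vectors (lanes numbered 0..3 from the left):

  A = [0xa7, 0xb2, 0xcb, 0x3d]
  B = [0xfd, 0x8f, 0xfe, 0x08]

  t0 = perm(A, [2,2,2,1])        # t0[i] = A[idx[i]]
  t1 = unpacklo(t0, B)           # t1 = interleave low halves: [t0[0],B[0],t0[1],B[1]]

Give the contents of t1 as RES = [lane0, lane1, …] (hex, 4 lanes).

→ t0 |cb|cb|cb|b2|
→ t1 |cb|fd|cb|8f|

RES = [ 0xcb  0xfd  0xcb  0x8f ]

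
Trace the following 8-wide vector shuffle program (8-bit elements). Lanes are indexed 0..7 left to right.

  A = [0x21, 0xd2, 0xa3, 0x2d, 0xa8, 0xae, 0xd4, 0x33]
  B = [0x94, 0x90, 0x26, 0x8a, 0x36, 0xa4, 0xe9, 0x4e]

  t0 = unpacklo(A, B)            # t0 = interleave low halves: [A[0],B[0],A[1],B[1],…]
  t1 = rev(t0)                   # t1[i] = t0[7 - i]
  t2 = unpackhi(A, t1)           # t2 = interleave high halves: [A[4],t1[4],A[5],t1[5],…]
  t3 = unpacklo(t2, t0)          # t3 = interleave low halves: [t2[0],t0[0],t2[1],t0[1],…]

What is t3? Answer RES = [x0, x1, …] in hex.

t0 = [0x21, 0x94, 0xd2, 0x90, 0xa3, 0x26, 0x2d, 0x8a]
t1 = [0x8a, 0x2d, 0x26, 0xa3, 0x90, 0xd2, 0x94, 0x21]
t2 = [0xa8, 0x90, 0xae, 0xd2, 0xd4, 0x94, 0x33, 0x21]
t3 = [0xa8, 0x21, 0x90, 0x94, 0xae, 0xd2, 0xd2, 0x90]

RES = [0xa8, 0x21, 0x90, 0x94, 0xae, 0xd2, 0xd2, 0x90]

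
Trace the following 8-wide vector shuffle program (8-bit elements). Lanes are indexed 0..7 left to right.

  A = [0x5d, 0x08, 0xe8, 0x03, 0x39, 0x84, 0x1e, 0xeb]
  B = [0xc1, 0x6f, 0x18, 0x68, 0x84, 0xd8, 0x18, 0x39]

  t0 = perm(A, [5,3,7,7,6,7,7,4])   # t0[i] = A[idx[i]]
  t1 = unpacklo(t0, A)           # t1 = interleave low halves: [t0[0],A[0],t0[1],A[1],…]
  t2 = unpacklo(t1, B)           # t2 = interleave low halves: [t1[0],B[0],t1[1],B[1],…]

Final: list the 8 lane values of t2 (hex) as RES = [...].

t0 = [0x84, 0x03, 0xeb, 0xeb, 0x1e, 0xeb, 0xeb, 0x39]
t1 = [0x84, 0x5d, 0x03, 0x08, 0xeb, 0xe8, 0xeb, 0x03]
t2 = [0x84, 0xc1, 0x5d, 0x6f, 0x03, 0x18, 0x08, 0x68]

RES = [ 0x84  0xc1  0x5d  0x6f  0x03  0x18  0x08  0x68 ]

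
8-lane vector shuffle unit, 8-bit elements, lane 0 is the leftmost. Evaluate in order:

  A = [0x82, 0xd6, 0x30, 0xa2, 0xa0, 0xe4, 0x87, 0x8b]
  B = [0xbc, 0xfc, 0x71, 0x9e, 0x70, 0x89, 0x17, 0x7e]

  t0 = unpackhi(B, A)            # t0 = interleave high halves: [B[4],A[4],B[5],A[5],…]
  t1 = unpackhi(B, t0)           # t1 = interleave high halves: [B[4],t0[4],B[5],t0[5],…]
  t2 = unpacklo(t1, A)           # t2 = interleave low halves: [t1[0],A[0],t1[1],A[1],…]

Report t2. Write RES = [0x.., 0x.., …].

t0 = [0x70, 0xa0, 0x89, 0xe4, 0x17, 0x87, 0x7e, 0x8b]
t1 = [0x70, 0x17, 0x89, 0x87, 0x17, 0x7e, 0x7e, 0x8b]
t2 = [0x70, 0x82, 0x17, 0xd6, 0x89, 0x30, 0x87, 0xa2]

RES = [ 0x70  0x82  0x17  0xd6  0x89  0x30  0x87  0xa2 ]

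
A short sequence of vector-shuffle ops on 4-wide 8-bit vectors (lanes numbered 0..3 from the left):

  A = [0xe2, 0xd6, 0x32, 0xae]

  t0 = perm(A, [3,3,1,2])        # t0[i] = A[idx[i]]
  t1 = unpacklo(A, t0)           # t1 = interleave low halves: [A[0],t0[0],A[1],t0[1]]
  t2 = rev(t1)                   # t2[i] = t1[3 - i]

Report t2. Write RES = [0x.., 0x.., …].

→ t0 |ae|ae|d6|32|
→ t1 |e2|ae|d6|ae|
→ t2 |ae|d6|ae|e2|

RES = [ 0xae  0xd6  0xae  0xe2 ]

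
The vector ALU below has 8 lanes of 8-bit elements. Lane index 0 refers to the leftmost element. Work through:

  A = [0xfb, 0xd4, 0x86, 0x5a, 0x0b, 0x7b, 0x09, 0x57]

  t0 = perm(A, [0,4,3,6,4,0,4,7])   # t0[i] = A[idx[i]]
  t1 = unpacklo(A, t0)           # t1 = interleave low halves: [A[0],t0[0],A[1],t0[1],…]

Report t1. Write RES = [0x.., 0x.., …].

→ t0 |fb|0b|5a|09|0b|fb|0b|57|
→ t1 |fb|fb|d4|0b|86|5a|5a|09|

RES = [ 0xfb  0xfb  0xd4  0x0b  0x86  0x5a  0x5a  0x09 ]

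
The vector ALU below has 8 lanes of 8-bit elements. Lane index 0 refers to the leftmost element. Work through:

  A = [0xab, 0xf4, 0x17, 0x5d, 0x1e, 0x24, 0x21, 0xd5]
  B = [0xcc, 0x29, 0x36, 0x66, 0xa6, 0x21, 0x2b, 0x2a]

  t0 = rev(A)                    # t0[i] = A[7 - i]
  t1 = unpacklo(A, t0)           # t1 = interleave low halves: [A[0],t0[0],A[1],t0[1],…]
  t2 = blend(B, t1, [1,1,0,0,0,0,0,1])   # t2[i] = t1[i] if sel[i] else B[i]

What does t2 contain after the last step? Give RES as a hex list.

t0 = [0xd5, 0x21, 0x24, 0x1e, 0x5d, 0x17, 0xf4, 0xab]
t1 = [0xab, 0xd5, 0xf4, 0x21, 0x17, 0x24, 0x5d, 0x1e]
t2 = [0xab, 0xd5, 0x36, 0x66, 0xa6, 0x21, 0x2b, 0x1e]

RES = [ 0xab  0xd5  0x36  0x66  0xa6  0x21  0x2b  0x1e ]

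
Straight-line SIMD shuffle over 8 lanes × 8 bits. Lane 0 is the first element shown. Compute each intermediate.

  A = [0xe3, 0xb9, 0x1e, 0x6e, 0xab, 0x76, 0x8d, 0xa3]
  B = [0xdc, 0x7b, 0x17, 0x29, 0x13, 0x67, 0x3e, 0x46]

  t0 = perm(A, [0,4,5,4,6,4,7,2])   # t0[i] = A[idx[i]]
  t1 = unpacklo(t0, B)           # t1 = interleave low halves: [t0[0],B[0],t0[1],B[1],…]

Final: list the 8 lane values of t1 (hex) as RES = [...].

→ t0 |e3|ab|76|ab|8d|ab|a3|1e|
→ t1 |e3|dc|ab|7b|76|17|ab|29|

RES = [ 0xe3  0xdc  0xab  0x7b  0x76  0x17  0xab  0x29 ]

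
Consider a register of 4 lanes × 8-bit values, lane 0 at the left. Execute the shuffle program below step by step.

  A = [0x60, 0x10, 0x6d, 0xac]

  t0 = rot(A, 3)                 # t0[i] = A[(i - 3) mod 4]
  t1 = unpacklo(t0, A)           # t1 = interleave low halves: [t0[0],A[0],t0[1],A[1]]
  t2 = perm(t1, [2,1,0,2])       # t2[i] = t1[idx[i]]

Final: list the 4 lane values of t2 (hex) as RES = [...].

RES = [ 0x6d  0x60  0x10  0x6d ]

t0 = [0x10, 0x6d, 0xac, 0x60]
t1 = [0x10, 0x60, 0x6d, 0x10]
t2 = [0x6d, 0x60, 0x10, 0x6d]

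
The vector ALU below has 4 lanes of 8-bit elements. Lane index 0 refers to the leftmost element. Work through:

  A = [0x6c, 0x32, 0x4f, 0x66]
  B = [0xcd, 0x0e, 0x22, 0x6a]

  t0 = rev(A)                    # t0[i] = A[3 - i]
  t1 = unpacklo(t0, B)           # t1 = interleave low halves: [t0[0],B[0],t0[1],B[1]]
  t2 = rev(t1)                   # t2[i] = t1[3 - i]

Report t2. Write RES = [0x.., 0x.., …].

→ t0 |66|4f|32|6c|
→ t1 |66|cd|4f|0e|
→ t2 |0e|4f|cd|66|

RES = [ 0x0e  0x4f  0xcd  0x66 ]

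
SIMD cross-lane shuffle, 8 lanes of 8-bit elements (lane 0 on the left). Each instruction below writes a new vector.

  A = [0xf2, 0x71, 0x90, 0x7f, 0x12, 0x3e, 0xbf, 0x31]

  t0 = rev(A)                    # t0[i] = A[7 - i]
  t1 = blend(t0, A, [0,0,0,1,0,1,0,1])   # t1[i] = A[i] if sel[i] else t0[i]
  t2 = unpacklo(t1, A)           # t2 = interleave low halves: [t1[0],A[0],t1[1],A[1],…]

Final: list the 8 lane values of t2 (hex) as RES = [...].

RES = [ 0x31  0xf2  0xbf  0x71  0x3e  0x90  0x7f  0x7f ]

t0 = [0x31, 0xbf, 0x3e, 0x12, 0x7f, 0x90, 0x71, 0xf2]
t1 = [0x31, 0xbf, 0x3e, 0x7f, 0x7f, 0x3e, 0x71, 0x31]
t2 = [0x31, 0xf2, 0xbf, 0x71, 0x3e, 0x90, 0x7f, 0x7f]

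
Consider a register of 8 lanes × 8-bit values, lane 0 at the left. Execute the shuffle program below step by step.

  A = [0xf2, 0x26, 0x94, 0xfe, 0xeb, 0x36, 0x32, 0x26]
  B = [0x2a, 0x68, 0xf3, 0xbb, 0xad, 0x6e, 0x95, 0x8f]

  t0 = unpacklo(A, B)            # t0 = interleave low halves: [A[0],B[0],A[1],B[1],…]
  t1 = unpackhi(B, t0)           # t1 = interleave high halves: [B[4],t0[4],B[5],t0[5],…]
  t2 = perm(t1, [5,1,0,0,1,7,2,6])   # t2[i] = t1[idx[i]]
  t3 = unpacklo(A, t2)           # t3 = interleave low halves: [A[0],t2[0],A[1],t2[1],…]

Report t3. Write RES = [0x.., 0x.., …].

t0 = [0xf2, 0x2a, 0x26, 0x68, 0x94, 0xf3, 0xfe, 0xbb]
t1 = [0xad, 0x94, 0x6e, 0xf3, 0x95, 0xfe, 0x8f, 0xbb]
t2 = [0xfe, 0x94, 0xad, 0xad, 0x94, 0xbb, 0x6e, 0x8f]
t3 = [0xf2, 0xfe, 0x26, 0x94, 0x94, 0xad, 0xfe, 0xad]

RES = [ 0xf2  0xfe  0x26  0x94  0x94  0xad  0xfe  0xad ]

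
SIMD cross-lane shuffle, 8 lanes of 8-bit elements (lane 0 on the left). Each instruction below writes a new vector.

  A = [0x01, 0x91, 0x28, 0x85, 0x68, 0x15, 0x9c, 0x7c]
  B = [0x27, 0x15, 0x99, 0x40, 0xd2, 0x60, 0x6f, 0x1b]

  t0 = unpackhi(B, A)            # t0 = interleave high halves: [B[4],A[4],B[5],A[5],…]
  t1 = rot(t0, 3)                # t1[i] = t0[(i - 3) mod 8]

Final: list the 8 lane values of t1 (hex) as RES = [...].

  t0: d2 68 60 15 6f 9c 1b 7c
  t1: 9c 1b 7c d2 68 60 15 6f

RES = [0x9c, 0x1b, 0x7c, 0xd2, 0x68, 0x60, 0x15, 0x6f]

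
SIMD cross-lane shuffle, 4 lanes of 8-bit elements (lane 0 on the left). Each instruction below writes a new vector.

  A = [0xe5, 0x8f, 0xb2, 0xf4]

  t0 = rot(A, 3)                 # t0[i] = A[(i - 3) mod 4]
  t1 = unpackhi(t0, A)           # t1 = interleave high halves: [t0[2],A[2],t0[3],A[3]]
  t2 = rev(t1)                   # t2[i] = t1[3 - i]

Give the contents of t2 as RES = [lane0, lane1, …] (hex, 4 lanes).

RES = [ 0xf4  0xe5  0xb2  0xf4 ]

  t0: 8f b2 f4 e5
  t1: f4 b2 e5 f4
  t2: f4 e5 b2 f4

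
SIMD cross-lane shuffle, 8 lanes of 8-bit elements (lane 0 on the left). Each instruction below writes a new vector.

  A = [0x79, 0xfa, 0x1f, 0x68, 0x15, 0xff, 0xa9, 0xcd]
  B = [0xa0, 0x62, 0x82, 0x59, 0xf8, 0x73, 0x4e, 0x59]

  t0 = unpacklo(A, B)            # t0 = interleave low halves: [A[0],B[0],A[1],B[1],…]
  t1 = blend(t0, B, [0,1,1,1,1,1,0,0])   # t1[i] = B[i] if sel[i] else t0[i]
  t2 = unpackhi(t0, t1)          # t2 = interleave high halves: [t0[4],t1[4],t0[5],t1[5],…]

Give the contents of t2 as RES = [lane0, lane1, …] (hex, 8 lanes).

RES = [ 0x1f  0xf8  0x82  0x73  0x68  0x68  0x59  0x59 ]

  t0: 79 a0 fa 62 1f 82 68 59
  t1: 79 62 82 59 f8 73 68 59
  t2: 1f f8 82 73 68 68 59 59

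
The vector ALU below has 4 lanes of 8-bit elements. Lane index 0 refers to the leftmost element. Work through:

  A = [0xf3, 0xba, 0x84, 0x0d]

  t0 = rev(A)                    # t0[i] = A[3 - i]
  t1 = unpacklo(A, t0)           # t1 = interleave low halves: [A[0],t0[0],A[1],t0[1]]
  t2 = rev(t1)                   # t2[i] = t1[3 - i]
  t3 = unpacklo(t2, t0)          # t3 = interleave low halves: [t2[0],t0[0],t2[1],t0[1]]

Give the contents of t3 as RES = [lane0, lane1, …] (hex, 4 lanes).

RES = [0x84, 0x0d, 0xba, 0x84]

→ t0 |0d|84|ba|f3|
→ t1 |f3|0d|ba|84|
→ t2 |84|ba|0d|f3|
→ t3 |84|0d|ba|84|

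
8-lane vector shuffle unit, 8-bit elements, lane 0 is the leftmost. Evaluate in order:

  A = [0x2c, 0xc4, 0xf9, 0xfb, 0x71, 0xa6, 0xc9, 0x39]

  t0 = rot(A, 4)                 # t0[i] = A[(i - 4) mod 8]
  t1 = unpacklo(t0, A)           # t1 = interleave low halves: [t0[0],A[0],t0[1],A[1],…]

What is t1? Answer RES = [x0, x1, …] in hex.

→ t0 |71|a6|c9|39|2c|c4|f9|fb|
→ t1 |71|2c|a6|c4|c9|f9|39|fb|

RES = [0x71, 0x2c, 0xa6, 0xc4, 0xc9, 0xf9, 0x39, 0xfb]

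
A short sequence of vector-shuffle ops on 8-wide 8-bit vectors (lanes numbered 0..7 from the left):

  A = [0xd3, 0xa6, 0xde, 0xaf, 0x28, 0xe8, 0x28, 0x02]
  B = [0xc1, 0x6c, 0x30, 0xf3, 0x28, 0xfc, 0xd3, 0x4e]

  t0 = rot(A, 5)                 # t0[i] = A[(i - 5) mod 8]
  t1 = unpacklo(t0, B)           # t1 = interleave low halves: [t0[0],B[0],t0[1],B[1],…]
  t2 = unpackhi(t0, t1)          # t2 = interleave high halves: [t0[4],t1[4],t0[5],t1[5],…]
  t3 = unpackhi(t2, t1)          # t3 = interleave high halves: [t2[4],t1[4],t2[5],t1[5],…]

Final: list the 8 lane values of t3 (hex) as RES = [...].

t0 = [0xaf, 0x28, 0xe8, 0x28, 0x02, 0xd3, 0xa6, 0xde]
t1 = [0xaf, 0xc1, 0x28, 0x6c, 0xe8, 0x30, 0x28, 0xf3]
t2 = [0x02, 0xe8, 0xd3, 0x30, 0xa6, 0x28, 0xde, 0xf3]
t3 = [0xa6, 0xe8, 0x28, 0x30, 0xde, 0x28, 0xf3, 0xf3]

RES = [0xa6, 0xe8, 0x28, 0x30, 0xde, 0x28, 0xf3, 0xf3]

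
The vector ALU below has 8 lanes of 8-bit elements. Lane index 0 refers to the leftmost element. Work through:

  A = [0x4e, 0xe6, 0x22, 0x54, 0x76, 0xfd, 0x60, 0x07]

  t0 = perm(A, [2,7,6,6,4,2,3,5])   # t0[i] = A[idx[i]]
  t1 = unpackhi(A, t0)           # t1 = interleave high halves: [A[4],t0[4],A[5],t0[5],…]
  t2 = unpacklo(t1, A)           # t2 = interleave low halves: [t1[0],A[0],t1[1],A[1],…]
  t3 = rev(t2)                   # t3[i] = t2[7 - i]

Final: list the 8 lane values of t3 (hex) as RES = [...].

  t0: 22 07 60 60 76 22 54 fd
  t1: 76 76 fd 22 60 54 07 fd
  t2: 76 4e 76 e6 fd 22 22 54
  t3: 54 22 22 fd e6 76 4e 76

RES = [ 0x54  0x22  0x22  0xfd  0xe6  0x76  0x4e  0x76 ]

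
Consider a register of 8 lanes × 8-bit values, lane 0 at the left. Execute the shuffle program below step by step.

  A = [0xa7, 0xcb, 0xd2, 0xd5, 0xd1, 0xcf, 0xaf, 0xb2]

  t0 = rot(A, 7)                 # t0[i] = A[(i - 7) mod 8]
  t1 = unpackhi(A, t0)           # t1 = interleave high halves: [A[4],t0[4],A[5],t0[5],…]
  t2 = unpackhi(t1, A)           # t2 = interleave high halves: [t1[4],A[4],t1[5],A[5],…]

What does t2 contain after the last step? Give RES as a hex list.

RES = [0xaf, 0xd1, 0xb2, 0xcf, 0xb2, 0xaf, 0xa7, 0xb2]

t0 = [0xcb, 0xd2, 0xd5, 0xd1, 0xcf, 0xaf, 0xb2, 0xa7]
t1 = [0xd1, 0xcf, 0xcf, 0xaf, 0xaf, 0xb2, 0xb2, 0xa7]
t2 = [0xaf, 0xd1, 0xb2, 0xcf, 0xb2, 0xaf, 0xa7, 0xb2]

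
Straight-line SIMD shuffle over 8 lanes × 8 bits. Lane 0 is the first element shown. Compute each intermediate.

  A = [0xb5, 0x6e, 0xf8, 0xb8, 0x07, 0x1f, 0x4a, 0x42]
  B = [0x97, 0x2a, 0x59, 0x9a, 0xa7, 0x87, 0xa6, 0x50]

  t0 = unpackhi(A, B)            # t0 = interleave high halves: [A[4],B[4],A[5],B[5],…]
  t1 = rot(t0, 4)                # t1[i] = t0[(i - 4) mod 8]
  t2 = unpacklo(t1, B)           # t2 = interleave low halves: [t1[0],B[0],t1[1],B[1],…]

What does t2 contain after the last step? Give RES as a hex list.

  t0: 07 a7 1f 87 4a a6 42 50
  t1: 4a a6 42 50 07 a7 1f 87
  t2: 4a 97 a6 2a 42 59 50 9a

RES = [0x4a, 0x97, 0xa6, 0x2a, 0x42, 0x59, 0x50, 0x9a]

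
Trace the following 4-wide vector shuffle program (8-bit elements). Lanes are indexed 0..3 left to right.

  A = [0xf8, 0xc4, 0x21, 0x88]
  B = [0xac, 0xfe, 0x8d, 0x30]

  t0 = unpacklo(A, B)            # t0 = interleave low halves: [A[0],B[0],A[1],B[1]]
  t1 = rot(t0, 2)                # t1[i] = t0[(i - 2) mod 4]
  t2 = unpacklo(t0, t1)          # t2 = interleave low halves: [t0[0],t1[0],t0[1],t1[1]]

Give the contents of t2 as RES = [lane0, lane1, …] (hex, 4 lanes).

RES = [ 0xf8  0xc4  0xac  0xfe ]

→ t0 |f8|ac|c4|fe|
→ t1 |c4|fe|f8|ac|
→ t2 |f8|c4|ac|fe|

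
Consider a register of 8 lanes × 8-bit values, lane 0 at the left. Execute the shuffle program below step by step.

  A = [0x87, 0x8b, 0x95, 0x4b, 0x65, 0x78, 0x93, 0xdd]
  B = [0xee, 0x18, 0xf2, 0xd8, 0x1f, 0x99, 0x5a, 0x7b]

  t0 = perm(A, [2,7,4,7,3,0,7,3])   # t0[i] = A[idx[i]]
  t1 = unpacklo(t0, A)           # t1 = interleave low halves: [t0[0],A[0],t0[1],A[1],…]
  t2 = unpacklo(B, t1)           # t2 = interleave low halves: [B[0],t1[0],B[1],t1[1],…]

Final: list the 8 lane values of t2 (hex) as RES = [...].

RES = [ 0xee  0x95  0x18  0x87  0xf2  0xdd  0xd8  0x8b ]

→ t0 |95|dd|65|dd|4b|87|dd|4b|
→ t1 |95|87|dd|8b|65|95|dd|4b|
→ t2 |ee|95|18|87|f2|dd|d8|8b|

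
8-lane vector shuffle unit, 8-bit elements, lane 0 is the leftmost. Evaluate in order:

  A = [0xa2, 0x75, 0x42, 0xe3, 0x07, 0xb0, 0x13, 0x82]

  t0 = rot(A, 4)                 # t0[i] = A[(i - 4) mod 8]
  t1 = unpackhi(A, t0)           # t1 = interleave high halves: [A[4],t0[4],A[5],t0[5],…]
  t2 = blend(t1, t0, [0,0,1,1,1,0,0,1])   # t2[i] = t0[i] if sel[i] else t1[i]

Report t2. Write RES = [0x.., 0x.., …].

RES = [0x07, 0xa2, 0x13, 0x82, 0xa2, 0x42, 0x82, 0xe3]

  t0: 07 b0 13 82 a2 75 42 e3
  t1: 07 a2 b0 75 13 42 82 e3
  t2: 07 a2 13 82 a2 42 82 e3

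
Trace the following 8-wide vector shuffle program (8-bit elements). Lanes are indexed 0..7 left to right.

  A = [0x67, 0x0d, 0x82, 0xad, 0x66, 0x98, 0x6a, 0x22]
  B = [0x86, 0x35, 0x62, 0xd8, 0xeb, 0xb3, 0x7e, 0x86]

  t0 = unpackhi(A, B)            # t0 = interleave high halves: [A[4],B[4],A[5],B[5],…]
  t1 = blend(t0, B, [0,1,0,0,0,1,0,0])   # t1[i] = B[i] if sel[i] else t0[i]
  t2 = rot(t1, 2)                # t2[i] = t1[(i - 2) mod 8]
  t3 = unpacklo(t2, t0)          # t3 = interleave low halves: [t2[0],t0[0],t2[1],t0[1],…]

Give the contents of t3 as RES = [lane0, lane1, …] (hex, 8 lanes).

RES = [0x22, 0x66, 0x86, 0xeb, 0x66, 0x98, 0x35, 0xb3]

→ t0 |66|eb|98|b3|6a|7e|22|86|
→ t1 |66|35|98|b3|6a|b3|22|86|
→ t2 |22|86|66|35|98|b3|6a|b3|
→ t3 |22|66|86|eb|66|98|35|b3|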